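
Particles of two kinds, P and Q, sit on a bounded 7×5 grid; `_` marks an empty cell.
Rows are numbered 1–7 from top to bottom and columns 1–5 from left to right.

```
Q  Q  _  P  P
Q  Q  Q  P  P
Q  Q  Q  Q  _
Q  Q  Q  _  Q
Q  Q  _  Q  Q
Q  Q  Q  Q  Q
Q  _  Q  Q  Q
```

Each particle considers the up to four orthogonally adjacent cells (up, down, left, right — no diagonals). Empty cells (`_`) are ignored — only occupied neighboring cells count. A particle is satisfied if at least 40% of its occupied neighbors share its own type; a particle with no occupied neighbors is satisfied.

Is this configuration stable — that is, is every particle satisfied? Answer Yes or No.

Yes

(1,1)Q 2/2 ✓
(1,2)Q 2/2 ✓
(1,4)P 2/2 ✓
(1,5)P 2/2 ✓
(2,1)Q 3/3 ✓
(2,2)Q 4/4 ✓
(2,3)Q 2/3 ✓
(2,4)P 2/4 ✓
(2,5)P 2/2 ✓
(3,1)Q 3/3 ✓
(3,2)Q 4/4 ✓
(3,3)Q 4/4 ✓
(3,4)Q 1/2 ✓
(4,1)Q 3/3 ✓
(4,2)Q 4/4 ✓
(4,3)Q 2/2 ✓
(4,5)Q 1/1 ✓
(5,1)Q 3/3 ✓
(5,2)Q 3/3 ✓
(5,4)Q 2/2 ✓
(5,5)Q 3/3 ✓
(6,1)Q 3/3 ✓
(6,2)Q 3/3 ✓
(6,3)Q 3/3 ✓
(6,4)Q 4/4 ✓
(6,5)Q 3/3 ✓
(7,1)Q 1/1 ✓
(7,3)Q 2/2 ✓
(7,4)Q 3/3 ✓
(7,5)Q 2/2 ✓
All meet the threshold, so the configuration is stable.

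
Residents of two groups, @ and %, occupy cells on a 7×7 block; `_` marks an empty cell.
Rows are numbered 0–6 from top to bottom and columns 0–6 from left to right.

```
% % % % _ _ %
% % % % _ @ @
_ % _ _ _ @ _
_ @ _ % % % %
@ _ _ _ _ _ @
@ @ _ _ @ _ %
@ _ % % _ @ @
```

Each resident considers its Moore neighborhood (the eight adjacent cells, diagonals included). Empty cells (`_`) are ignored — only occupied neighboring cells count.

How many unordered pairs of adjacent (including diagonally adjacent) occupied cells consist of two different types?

13

Scan each occupied cell's neighbors to the right and below (and the two forward diagonals) so each pair is counted once.
Row 0: %(0,0)–%(0,1)= %(0,0)–%(1,0)= %(0,0)–%(1,1)= %(0,1)–%(0,2)= %(0,1)–%(1,1)= %(0,1)–%(1,2)= %(0,1)–%(1,0)= %(0,2)–%(0,3)= %(0,2)–%(1,2)= %(0,2)–%(1,3)= %(0,2)–%(1,1)= %(0,3)–%(1,3)= %(0,3)–%(1,2)= %(0,6)–@(1,6)≠ %(0,6)–@(1,5)≠  → 2/15 unlike.
Row 1: %(1,0)–%(1,1)= %(1,0)–%(2,1)= %(1,1)–%(1,2)= %(1,1)–%(2,1)= %(1,2)–%(1,3)= %(1,2)–%(2,1)= @(1,5)–@(1,6)= @(1,5)–@(2,5)= @(1,6)–@(2,5)=  → 0/9 unlike.
Row 2: %(2,1)–@(3,1)≠ @(2,5)–%(3,5)≠ @(2,5)–%(3,6)≠ @(2,5)–%(3,4)≠  → 4/4 unlike.
Row 3: @(3,1)–@(4,0)= %(3,3)–%(3,4)= %(3,4)–%(3,5)= %(3,5)–%(3,6)= %(3,5)–@(4,6)≠ %(3,6)–@(4,6)≠  → 2/6 unlike.
Row 4: @(4,0)–@(5,0)= @(4,0)–@(5,1)= @(4,6)–%(5,6)≠  → 1/3 unlike.
Row 5: @(5,0)–@(5,1)= @(5,0)–@(6,0)= @(5,1)–%(6,2)≠ @(5,1)–@(6,0)= @(5,4)–@(6,5)= @(5,4)–%(6,3)≠ %(5,6)–@(6,6)≠ %(5,6)–@(6,5)≠  → 4/8 unlike.
Row 6: %(6,2)–%(6,3)= @(6,5)–@(6,6)=  → 0/2 unlike.
Total adjacent occupied pairs: 47; unlike-type pairs: 13.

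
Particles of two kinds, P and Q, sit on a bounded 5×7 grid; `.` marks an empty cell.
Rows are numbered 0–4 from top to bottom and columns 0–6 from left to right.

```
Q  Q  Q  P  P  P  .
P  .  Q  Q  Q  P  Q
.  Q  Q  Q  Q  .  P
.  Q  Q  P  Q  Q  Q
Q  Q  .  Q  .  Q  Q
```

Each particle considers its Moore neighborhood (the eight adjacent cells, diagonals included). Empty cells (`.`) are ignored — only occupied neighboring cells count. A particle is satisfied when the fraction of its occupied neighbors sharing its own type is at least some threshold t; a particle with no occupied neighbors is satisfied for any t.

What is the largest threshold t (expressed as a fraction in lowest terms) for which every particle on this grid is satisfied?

0/1

Row 0: (0,0)Q 1/2 · (0,1)Q 3/4 · (0,2)Q 3/4 · (0,3)P 1/5 · (0,4)P 3/5 · (0,5)P 2/4
Row 1: (1,0)P 0/3 · (1,2)Q 6/7 · (1,3)Q 6/8 · (1,4)Q 3/7 · (1,5)P 3/6 · (1,6)Q 0/3
Row 2: (2,1)Q 4/5 · (2,2)Q 6/7 · (2,3)Q 7/8 · (2,4)Q 5/7 · (2,6)P 1/4
Row 3: (3,1)Q 5/5 · (3,2)Q 6/7 · (3,3)P 0/6 · (3,4)Q 5/6 · (3,5)Q 5/6 · (3,6)Q 3/4
Row 4: (4,0)Q 2/2 · (4,1)Q 3/3 · (4,3)Q 2/3 · (4,5)Q 4/4 · (4,6)Q 3/3
The smallest same-type fraction is 0/3 at (1,0), which reduces to 0/1. Any threshold above that leaves this particle unsatisfied.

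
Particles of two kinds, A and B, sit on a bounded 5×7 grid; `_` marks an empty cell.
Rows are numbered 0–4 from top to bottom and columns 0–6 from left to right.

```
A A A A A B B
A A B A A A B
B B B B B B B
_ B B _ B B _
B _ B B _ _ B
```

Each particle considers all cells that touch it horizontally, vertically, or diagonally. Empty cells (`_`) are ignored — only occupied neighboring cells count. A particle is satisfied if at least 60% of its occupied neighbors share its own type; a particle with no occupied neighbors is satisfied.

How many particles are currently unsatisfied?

(0,0)A 3/3 ✓
(0,1)A 4/5 ✓
(0,2)A 4/5 ✓
(0,3)A 4/5 ✓
(0,4)A 4/5 ✓
(0,5)B 2/5 ✗
(0,6)B 2/3 ✓
(1,0)A 3/5 ✓
(1,1)A 4/8 ✗
(1,2)B 3/8 ✗
(1,3)A 4/8 ✗
(1,4)A 4/8 ✗
(1,5)A 2/8 ✗
(1,6)B 4/5 ✓
(2,0)B 2/4 ✗
(2,1)B 5/7 ✓
(2,2)B 5/7 ✓
(2,3)B 5/7 ✓
(2,4)B 4/7 ✗
(2,5)B 5/7 ✓
(2,6)B 3/4 ✓
(3,1)B 6/6 ✓
(3,2)B 6/6 ✓
(3,4)B 5/5 ✓
(3,5)B 5/5 ✓
(4,0)B 1/1 ✓
(4,2)B 3/3 ✓
(4,3)B 3/3 ✓
(4,6)B 1/1 ✓
Unsatisfied: (0,5), (1,1), (1,2), (1,3), (1,4), (1,5), (2,0), (2,4) — 8 in total.

8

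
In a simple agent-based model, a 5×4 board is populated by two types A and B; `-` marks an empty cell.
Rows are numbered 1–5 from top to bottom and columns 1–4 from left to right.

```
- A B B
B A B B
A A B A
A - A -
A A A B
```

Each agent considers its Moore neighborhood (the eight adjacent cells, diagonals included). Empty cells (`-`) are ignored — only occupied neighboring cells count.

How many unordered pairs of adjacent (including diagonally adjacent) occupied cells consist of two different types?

17

Scan each occupied cell's neighbors to the right and below (and the two forward diagonals) so each pair is counted once.
Row 1: A(1,2)–B(1,3)≠ A(1,2)–A(2,2)= A(1,2)–B(2,3)≠ A(1,2)–B(2,1)≠ B(1,3)–B(1,4)= B(1,3)–B(2,3)= B(1,3)–B(2,4)= B(1,3)–A(2,2)≠ B(1,4)–B(2,4)= B(1,4)–B(2,3)=  → 4/10 unlike.
Row 2: B(2,1)–A(2,2)≠ B(2,1)–A(3,1)≠ B(2,1)–A(3,2)≠ A(2,2)–B(2,3)≠ A(2,2)–A(3,2)= A(2,2)–B(3,3)≠ A(2,2)–A(3,1)= B(2,3)–B(2,4)= B(2,3)–B(3,3)= B(2,3)–A(3,4)≠ B(2,3)–A(3,2)≠ B(2,4)–A(3,4)≠ B(2,4)–B(3,3)=  → 8/13 unlike.
Row 3: A(3,1)–A(3,2)= A(3,1)–A(4,1)= A(3,2)–B(3,3)≠ A(3,2)–A(4,3)= A(3,2)–A(4,1)= B(3,3)–A(3,4)≠ B(3,3)–A(4,3)≠ A(3,4)–A(4,3)=  → 3/8 unlike.
Row 4: A(4,1)–A(5,1)= A(4,1)–A(5,2)= A(4,3)–A(5,3)= A(4,3)–B(5,4)≠ A(4,3)–A(5,2)=  → 1/5 unlike.
Row 5: A(5,1)–A(5,2)= A(5,2)–A(5,3)= A(5,3)–B(5,4)≠  → 1/3 unlike.
Total adjacent occupied pairs: 39; unlike-type pairs: 17.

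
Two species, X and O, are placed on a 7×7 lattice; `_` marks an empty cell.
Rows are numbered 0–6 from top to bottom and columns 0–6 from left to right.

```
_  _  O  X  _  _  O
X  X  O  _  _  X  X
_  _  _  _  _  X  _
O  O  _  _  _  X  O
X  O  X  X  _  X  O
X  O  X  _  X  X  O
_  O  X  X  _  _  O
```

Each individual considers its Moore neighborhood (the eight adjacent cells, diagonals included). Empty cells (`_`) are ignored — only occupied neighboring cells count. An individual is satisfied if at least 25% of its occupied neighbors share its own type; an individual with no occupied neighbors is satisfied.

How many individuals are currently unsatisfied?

Row 0: (0,2)O 1/3 ok · (0,3)X 0/2 unhappy · (0,6)O 0/2 unhappy
Row 1: (1,0)X 1/1 ok · (1,1)X 1/3 ok · (1,2)O 1/3 ok · (1,5)X 2/3 ok · (1,6)X 2/3 ok
Row 2: (2,5)X 3/4 ok
Row 3: (3,0)O 2/3 ok · (3,1)O 2/4 ok · (3,5)X 2/4 ok · (3,6)O 1/4 ok
Row 4: (4,0)X 1/5 unhappy · (4,1)O 3/7 ok · (4,2)X 2/5 ok · (4,3)X 3/3 ok · (4,5)X 3/6 ok · (4,6)O 2/5 ok
Row 5: (5,0)X 1/4 ok · (5,1)O 2/7 ok · (5,2)X 4/7 ok · (5,4)X 4/4 ok · (5,5)X 2/5 ok · (5,6)O 2/4 ok
Row 6: (6,1)O 1/4 ok · (6,2)X 2/4 ok · (6,3)X 3/3 ok · (6,6)O 1/2 ok
Unsatisfied: (0,3), (0,6), (4,0) — 3 in total.

3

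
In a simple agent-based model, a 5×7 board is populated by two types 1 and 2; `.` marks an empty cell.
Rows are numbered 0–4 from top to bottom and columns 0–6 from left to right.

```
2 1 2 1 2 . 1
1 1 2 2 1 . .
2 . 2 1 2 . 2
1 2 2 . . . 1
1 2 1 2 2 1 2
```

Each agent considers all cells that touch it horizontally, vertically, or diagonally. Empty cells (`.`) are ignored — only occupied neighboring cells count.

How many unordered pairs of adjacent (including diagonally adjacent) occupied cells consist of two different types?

35

Scan each occupied cell's neighbors to the right and below (and the two forward diagonals) so each pair is counted once.
Row 0: 2(0,0)–1(0,1)≠ 2(0,0)–1(1,0)≠ 2(0,0)–1(1,1)≠ 1(0,1)–2(0,2)≠ 1(0,1)–1(1,1)= 1(0,1)–2(1,2)≠ 1(0,1)–1(1,0)= 2(0,2)–1(0,3)≠ 2(0,2)–2(1,2)= 2(0,2)–2(1,3)= 2(0,2)–1(1,1)≠ 1(0,3)–2(0,4)≠ 1(0,3)–2(1,3)≠ 1(0,3)–1(1,4)= 1(0,3)–2(1,2)≠ 2(0,4)–1(1,4)≠ 2(0,4)–2(1,3)=  → 11/17 unlike.
Row 1: 1(1,0)–1(1,1)= 1(1,0)–2(2,0)≠ 1(1,1)–2(1,2)≠ 1(1,1)–2(2,2)≠ 1(1,1)–2(2,0)≠ 2(1,2)–2(1,3)= 2(1,2)–2(2,2)= 2(1,2)–1(2,3)≠ 2(1,3)–1(1,4)≠ 2(1,3)–1(2,3)≠ 2(1,3)–2(2,4)= 2(1,3)–2(2,2)= 1(1,4)–2(2,4)≠ 1(1,4)–1(2,3)=  → 8/14 unlike.
Row 2: 2(2,0)–1(3,0)≠ 2(2,0)–2(3,1)= 2(2,2)–1(2,3)≠ 2(2,2)–2(3,2)= 2(2,2)–2(3,1)= 1(2,3)–2(2,4)≠ 1(2,3)–2(3,2)≠ 2(2,6)–1(3,6)≠  → 5/8 unlike.
Row 3: 1(3,0)–2(3,1)≠ 1(3,0)–1(4,0)= 1(3,0)–2(4,1)≠ 2(3,1)–2(3,2)= 2(3,1)–2(4,1)= 2(3,1)–1(4,2)≠ 2(3,1)–1(4,0)≠ 2(3,2)–1(4,2)≠ 2(3,2)–2(4,3)= 2(3,2)–2(4,1)= 1(3,6)–2(4,6)≠ 1(3,6)–1(4,5)=  → 6/12 unlike.
Row 4: 1(4,0)–2(4,1)≠ 2(4,1)–1(4,2)≠ 1(4,2)–2(4,3)≠ 2(4,3)–2(4,4)= 2(4,4)–1(4,5)≠ 1(4,5)–2(4,6)≠  → 5/6 unlike.
Total adjacent occupied pairs: 57; unlike-type pairs: 35.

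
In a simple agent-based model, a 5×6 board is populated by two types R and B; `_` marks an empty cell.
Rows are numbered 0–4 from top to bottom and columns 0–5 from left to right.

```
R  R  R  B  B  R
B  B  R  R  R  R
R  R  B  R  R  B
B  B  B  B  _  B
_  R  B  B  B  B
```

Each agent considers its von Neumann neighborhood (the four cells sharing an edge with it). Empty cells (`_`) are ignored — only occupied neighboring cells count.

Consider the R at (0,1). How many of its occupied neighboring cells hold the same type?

2

Occupied neighbors of (0,1): (1,1)=B, (0,0)=R, (0,2)=R.
Same type (R): 2 of 3.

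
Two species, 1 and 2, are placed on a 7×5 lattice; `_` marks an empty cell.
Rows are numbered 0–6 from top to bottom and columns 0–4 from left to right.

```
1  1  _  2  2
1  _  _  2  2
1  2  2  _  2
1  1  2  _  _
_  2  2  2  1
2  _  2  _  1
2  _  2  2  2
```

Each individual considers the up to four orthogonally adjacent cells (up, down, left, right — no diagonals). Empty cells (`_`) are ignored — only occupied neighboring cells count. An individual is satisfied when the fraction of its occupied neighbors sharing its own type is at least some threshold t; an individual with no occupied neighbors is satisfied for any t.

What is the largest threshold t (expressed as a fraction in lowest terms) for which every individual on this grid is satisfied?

Row 0: (0,0)1 2/2 · (0,1)1 1/1 · (0,3)2 2/2 · (0,4)2 2/2
Row 1: (1,0)1 2/2 · (1,3)2 2/2 · (1,4)2 3/3
Row 2: (2,0)1 2/3 · (2,1)2 1/3 · (2,2)2 2/2 · (2,4)2 1/1
Row 3: (3,0)1 2/2 · (3,1)1 1/4 · (3,2)2 2/3
Row 4: (4,1)2 1/2 · (4,2)2 4/4 · (4,3)2 1/2 · (4,4)1 1/2
Row 5: (5,0)2 1/1 · (5,2)2 2/2 · (5,4)1 1/2
Row 6: (6,0)2 1/1 · (6,2)2 2/2 · (6,3)2 2/2 · (6,4)2 1/2
The smallest same-type fraction is 1/4 at (3,1), which reduces to 1/4. Any threshold above that leaves this individual unsatisfied.

1/4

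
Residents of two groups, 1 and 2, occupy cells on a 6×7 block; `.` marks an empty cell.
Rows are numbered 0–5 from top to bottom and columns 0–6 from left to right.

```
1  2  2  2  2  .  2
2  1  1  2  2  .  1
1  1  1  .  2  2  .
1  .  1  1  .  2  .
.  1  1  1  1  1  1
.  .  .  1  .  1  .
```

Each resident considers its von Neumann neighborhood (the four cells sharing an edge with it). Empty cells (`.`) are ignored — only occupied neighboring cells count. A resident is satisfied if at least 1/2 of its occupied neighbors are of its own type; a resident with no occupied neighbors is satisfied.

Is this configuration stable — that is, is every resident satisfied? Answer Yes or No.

No

(0,0)1 0/2 not
(0,1)2 1/3 not
(0,2)2 2/3 satisfied
(0,3)2 3/3 satisfied
(0,4)2 2/2 satisfied
(0,6)2 0/1 not
(1,0)2 0/3 not
(1,1)1 2/4 satisfied
(1,2)1 2/4 satisfied
(1,3)2 2/3 satisfied
(1,4)2 3/3 satisfied
(1,6)1 0/1 not
(2,0)1 2/3 satisfied
(2,1)1 3/3 satisfied
(2,2)1 3/3 satisfied
(2,4)2 2/2 satisfied
(2,5)2 2/2 satisfied
(3,0)1 1/1 satisfied
(3,2)1 3/3 satisfied
(3,3)1 2/2 satisfied
(3,5)2 1/2 satisfied
(4,1)1 1/1 satisfied
(4,2)1 3/3 satisfied
(4,3)1 4/4 satisfied
(4,4)1 2/2 satisfied
(4,5)1 3/4 satisfied
(4,6)1 1/1 satisfied
(5,3)1 1/1 satisfied
(5,5)1 1/1 satisfied
For instance (0,0) has only 0/2 same-type neighbors, below 1/2.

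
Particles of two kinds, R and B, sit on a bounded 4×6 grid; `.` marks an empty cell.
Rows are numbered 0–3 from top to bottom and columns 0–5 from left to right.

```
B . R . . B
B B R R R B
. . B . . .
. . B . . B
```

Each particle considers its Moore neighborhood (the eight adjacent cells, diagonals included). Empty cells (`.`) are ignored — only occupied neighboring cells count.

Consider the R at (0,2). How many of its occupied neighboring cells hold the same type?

Occupied neighbors of (0,2): (1,1)=B, (1,2)=R, (1,3)=R.
Same type (R): 2 of 3.

2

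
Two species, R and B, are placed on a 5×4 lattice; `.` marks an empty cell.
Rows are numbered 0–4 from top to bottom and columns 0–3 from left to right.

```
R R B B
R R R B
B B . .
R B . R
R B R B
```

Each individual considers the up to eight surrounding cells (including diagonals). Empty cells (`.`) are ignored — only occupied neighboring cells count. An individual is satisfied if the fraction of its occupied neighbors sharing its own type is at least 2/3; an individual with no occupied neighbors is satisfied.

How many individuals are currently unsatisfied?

Row 0: (0,0)R 3/3 satisfied · (0,1)R 4/5 satisfied · (0,2)B 2/5 not · (0,3)B 2/3 satisfied
Row 1: (1,0)R 3/5 not · (1,1)R 4/7 not · (1,2)R 2/6 not · (1,3)B 2/3 satisfied
Row 2: (2,0)B 2/5 not · (2,1)B 2/6 not
Row 3: (3,0)R 1/5 not · (3,1)B 3/6 not · (3,3)R 1/2 not
Row 4: (4,0)R 1/3 not · (4,1)B 1/4 not · (4,2)R 1/4 not · (4,3)B 0/2 not
Unsatisfied: (0,2), (1,0), (1,1), (1,2), (2,0), (2,1), (3,0), (3,1), (3,3), (4,0), (4,1), (4,2), (4,3) — 13 in total.

13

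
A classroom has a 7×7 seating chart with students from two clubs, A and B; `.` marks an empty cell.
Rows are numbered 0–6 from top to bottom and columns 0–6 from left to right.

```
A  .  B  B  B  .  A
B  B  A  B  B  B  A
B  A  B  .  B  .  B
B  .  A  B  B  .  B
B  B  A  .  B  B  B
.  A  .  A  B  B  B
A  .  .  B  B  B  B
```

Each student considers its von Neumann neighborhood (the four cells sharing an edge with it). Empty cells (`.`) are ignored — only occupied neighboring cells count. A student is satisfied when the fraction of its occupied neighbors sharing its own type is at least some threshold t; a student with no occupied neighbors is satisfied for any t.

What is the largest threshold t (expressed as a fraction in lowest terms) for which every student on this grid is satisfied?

0/1

Row 0: (0,0)A 0/1 · (0,2)B 1/2 · (0,3)B 3/3 · (0,4)B 2/2 · (0,6)A 1/1
Row 1: (1,0)B 2/3 · (1,1)B 1/3 · (1,2)A 0/4 · (1,3)B 2/3 · (1,4)B 4/4 · (1,5)B 1/2 · (1,6)A 1/3
Row 2: (2,0)B 2/3 · (2,1)A 0/3 · (2,2)B 0/3 · (2,4)B 2/2 · (2,6)B 1/2
Row 3: (3,0)B 2/2 · (3,2)A 1/3 · (3,3)B 1/2 · (3,4)B 3/3 · (3,6)B 2/2
Row 4: (4,0)B 2/2 · (4,1)B 1/3 · (4,2)A 1/2 · (4,4)B 3/3 · (4,5)B 3/3 · (4,6)B 3/3
Row 5: (5,1)A 0/1 · (5,3)A 0/2 · (5,4)B 3/4 · (5,5)B 4/4 · (5,6)B 3/3
Row 6: (6,0)A — no occupied neighbors · (6,3)B 1/2 · (6,4)B 3/3 · (6,5)B 3/3 · (6,6)B 2/2
The smallest same-type fraction is 0/1 at (0,0), which reduces to 0/1. Any threshold above that leaves this student unsatisfied.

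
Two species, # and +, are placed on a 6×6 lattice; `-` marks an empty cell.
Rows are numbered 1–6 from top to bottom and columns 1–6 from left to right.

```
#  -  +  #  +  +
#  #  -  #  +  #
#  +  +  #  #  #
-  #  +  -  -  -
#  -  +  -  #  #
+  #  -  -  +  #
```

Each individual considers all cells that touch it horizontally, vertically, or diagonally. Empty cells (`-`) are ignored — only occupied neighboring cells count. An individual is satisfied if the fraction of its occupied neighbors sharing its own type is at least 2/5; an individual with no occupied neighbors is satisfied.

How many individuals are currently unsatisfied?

(1,1)# 2/2 satisfied
(1,3)+ 0/3 not
(1,4)# 1/4 not
(1,5)+ 2/5 satisfied
(1,6)+ 2/3 satisfied
(2,1)# 3/4 satisfied
(2,2)# 3/6 satisfied
(2,4)# 3/7 satisfied
(2,5)+ 2/8 not
(2,6)# 2/5 satisfied
(3,1)# 3/4 satisfied
(3,2)+ 2/6 not
(3,3)+ 2/6 not
(3,4)# 2/5 satisfied
(3,5)# 4/5 satisfied
(3,6)# 2/3 satisfied
(4,2)# 2/6 not
(4,3)+ 3/5 satisfied
(5,1)# 2/3 satisfied
(5,3)+ 1/3 not
(5,5)# 2/3 satisfied
(5,6)# 2/3 satisfied
(6,1)+ 0/2 not
(6,2)# 1/3 not
(6,5)+ 0/3 not
(6,6)# 2/3 satisfied
Unsatisfied: (1,3), (1,4), (2,5), (3,2), (3,3), (4,2), (5,3), (6,1), (6,2), (6,5) — 10 in total.

10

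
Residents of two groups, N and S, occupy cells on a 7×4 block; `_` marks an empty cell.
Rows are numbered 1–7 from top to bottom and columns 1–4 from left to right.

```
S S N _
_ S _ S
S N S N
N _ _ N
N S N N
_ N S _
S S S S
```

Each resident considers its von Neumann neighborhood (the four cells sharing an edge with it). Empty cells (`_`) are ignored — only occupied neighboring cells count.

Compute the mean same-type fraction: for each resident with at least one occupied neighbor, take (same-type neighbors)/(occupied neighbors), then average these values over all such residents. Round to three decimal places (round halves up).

Row 1: (1,1)S 1/1 · (1,2)S 2/3 · (1,3)N 0/1
Row 2: (2,2)S 1/2 · (2,4)S 0/1
Row 3: (3,1)S 0/2 · (3,2)N 0/3 · (3,3)S 0/2 · (3,4)N 1/3
Row 4: (4,1)N 1/2 · (4,4)N 2/2
Row 5: (5,1)N 1/2 · (5,2)S 0/3 · (5,3)N 1/3 · (5,4)N 2/2
Row 6: (6,2)N 0/3 · (6,3)S 1/3
Row 7: (7,1)S 1/1 · (7,2)S 2/3 · (7,3)S 3/3 · (7,4)S 1/1
Sum over 21 residents: 1/1 + 2/3 + 0/1 + 1/2 + 0/1 + 0/2 + 0/3 + 0/2 + 1/3 + 1/2 + 2/2 + 1/2 + 0/3 + 1/3 + 2/2 + 0/3 + 1/3 + 1/1 + 2/3 + 3/3 + 1/1 = 59/6; mean = 59/6 ÷ 21 = 59/126 = 0.468253… → 0.468.

0.468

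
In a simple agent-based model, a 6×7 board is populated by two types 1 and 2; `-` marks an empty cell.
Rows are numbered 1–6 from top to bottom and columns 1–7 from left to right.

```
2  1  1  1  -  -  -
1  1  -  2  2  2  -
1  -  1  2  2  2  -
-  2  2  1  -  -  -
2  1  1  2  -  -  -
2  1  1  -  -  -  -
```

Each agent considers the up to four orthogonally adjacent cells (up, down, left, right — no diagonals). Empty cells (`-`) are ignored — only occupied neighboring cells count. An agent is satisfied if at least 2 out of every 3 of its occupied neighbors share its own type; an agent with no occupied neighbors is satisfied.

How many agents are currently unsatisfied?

Row 1: (1,1)2 0/2 ✗ · (1,2)1 2/3 ✓ · (1,3)1 2/2 ✓ · (1,4)1 1/2 ✗
Row 2: (2,1)1 2/3 ✓ · (2,2)1 2/2 ✓ · (2,4)2 2/3 ✓ · (2,5)2 3/3 ✓ · (2,6)2 2/2 ✓
Row 3: (3,1)1 1/1 ✓ · (3,3)1 0/2 ✗ · (3,4)2 2/4 ✗ · (3,5)2 3/3 ✓ · (3,6)2 2/2 ✓
Row 4: (4,2)2 1/2 ✗ · (4,3)2 1/4 ✗ · (4,4)1 0/3 ✗
Row 5: (5,1)2 1/2 ✗ · (5,2)1 2/4 ✗ · (5,3)1 2/4 ✗ · (5,4)2 0/2 ✗
Row 6: (6,1)2 1/2 ✗ · (6,2)1 2/3 ✓ · (6,3)1 2/2 ✓
Unsatisfied: (1,1), (1,4), (3,3), (3,4), (4,2), (4,3), (4,4), (5,1), (5,2), (5,3), (5,4), (6,1) — 12 in total.

12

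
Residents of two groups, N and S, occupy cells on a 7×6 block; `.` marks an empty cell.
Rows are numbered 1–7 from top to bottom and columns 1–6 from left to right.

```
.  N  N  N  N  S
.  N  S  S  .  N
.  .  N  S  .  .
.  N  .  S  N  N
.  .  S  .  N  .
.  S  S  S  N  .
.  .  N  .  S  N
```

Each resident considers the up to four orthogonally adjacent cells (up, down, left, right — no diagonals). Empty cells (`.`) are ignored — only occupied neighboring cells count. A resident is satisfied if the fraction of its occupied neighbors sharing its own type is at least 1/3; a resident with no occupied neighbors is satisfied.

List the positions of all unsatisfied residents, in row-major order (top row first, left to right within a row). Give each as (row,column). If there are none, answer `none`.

Row 1: (1,2)N 2/2 ok · (1,3)N 2/3 ok · (1,4)N 2/3 ok · (1,5)N 1/2 ok · (1,6)S 0/2 unhappy
Row 2: (2,2)N 1/2 ok · (2,3)S 1/4 unhappy · (2,4)S 2/3 ok · (2,6)N 0/1 unhappy
Row 3: (3,3)N 0/2 unhappy · (3,4)S 2/3 ok
Row 4: (4,2)N 0/0 ok · (4,4)S 1/2 ok · (4,5)N 2/3 ok · (4,6)N 1/1 ok
Row 5: (5,3)S 1/1 ok · (5,5)N 2/2 ok
Row 6: (6,2)S 1/1 ok · (6,3)S 3/4 ok · (6,4)S 1/2 ok · (6,5)N 1/3 ok
Row 7: (7,3)N 0/1 unhappy · (7,5)S 0/2 unhappy · (7,6)N 0/1 unhappy

(1,6), (2,3), (2,6), (3,3), (7,3), (7,5), (7,6)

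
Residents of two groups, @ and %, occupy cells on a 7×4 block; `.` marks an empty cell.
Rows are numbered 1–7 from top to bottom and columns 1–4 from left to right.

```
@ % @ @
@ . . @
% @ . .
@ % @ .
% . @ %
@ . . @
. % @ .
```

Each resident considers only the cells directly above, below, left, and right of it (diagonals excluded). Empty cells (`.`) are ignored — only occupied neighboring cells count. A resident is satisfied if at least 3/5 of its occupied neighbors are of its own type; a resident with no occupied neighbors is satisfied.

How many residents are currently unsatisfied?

16

(1,1)@ 1/2 unhappy
(1,2)% 0/2 unhappy
(1,3)@ 1/2 unhappy
(1,4)@ 2/2 ok
(2,1)@ 1/2 unhappy
(2,4)@ 1/1 ok
(3,1)% 0/3 unhappy
(3,2)@ 0/2 unhappy
(4,1)@ 0/3 unhappy
(4,2)% 0/3 unhappy
(4,3)@ 1/2 unhappy
(5,1)% 0/2 unhappy
(5,3)@ 1/2 unhappy
(5,4)% 0/2 unhappy
(6,1)@ 0/1 unhappy
(6,4)@ 0/1 unhappy
(7,2)% 0/1 unhappy
(7,3)@ 0/1 unhappy
Unsatisfied: (1,1), (1,2), (1,3), (2,1), (3,1), (3,2), (4,1), (4,2), (4,3), (5,1), (5,3), (5,4), (6,1), (6,4), (7,2), (7,3) — 16 in total.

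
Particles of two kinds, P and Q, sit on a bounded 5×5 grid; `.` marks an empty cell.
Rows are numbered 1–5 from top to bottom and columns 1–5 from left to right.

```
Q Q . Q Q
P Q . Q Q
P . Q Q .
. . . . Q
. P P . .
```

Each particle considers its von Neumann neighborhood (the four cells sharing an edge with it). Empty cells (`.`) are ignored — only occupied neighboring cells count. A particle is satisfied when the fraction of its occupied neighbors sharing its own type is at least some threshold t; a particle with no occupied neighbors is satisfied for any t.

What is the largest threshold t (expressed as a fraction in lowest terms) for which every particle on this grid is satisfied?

1/3

(1,1)Q 1/2
(1,2)Q 2/2
(1,4)Q 2/2
(1,5)Q 2/2
(2,1)P 1/3
(2,2)Q 1/2
(2,4)Q 3/3
(2,5)Q 2/2
(3,1)P 1/1
(3,3)Q 1/1
(3,4)Q 2/2
(4,5)Q — no occupied neighbors
(5,2)P 1/1
(5,3)P 1/1
The smallest same-type fraction is 1/3 at (2,1), which reduces to 1/3. Any threshold above that leaves this particle unsatisfied.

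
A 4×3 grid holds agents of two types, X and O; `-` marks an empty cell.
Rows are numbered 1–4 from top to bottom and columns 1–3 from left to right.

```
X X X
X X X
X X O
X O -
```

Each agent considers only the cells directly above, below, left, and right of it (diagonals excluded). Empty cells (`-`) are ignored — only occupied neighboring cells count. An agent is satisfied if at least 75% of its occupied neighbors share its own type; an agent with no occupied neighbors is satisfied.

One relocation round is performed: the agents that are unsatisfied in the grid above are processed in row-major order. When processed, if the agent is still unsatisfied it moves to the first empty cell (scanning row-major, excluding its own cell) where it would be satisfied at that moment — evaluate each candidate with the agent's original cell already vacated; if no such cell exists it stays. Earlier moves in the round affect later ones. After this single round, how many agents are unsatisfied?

Initially unsatisfied (in order): (2,3), (3,2), (3,3), (4,1), (4,2).
  (2,3): no empty cell satisfies it; stays.
  (3,2): no empty cell satisfies it; stays.
  (3,3) → (4,3).
  (4,1): no empty cell satisfies it; stays.
  (4,2): no empty cell satisfies it; stays.
Resulting grid:
X X X
X X X
X X -
X O O
Unsatisfied now: (3,2), (4,1), (4,2).

3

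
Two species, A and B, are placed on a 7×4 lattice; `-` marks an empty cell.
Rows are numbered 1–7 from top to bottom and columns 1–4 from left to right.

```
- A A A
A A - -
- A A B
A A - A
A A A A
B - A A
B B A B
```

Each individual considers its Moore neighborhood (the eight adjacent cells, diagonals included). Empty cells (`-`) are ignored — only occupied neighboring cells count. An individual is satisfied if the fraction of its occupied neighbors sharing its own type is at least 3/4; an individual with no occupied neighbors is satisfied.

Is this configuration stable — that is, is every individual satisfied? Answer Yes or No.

(1,2)A 3/3 satisfied
(1,3)A 3/3 satisfied
(1,4)A 1/1 satisfied
(2,1)A 3/3 satisfied
(2,2)A 5/5 satisfied
(3,2)A 5/5 satisfied
(3,3)A 4/5 satisfied
(3,4)B 0/2 not
(4,1)A 4/4 satisfied
(4,2)A 6/6 satisfied
(4,4)A 3/4 satisfied
(5,1)A 3/4 satisfied
(5,2)A 5/6 satisfied
(5,3)A 6/6 satisfied
(5,4)A 4/4 satisfied
(6,1)B 2/4 not
(6,3)A 5/7 not
(6,4)A 4/5 satisfied
(7,1)B 2/2 satisfied
(7,2)B 2/4 not
(7,3)A 2/4 not
(7,4)B 0/3 not
For instance (3,4) has only 0/2 same-type neighbors, below 3/4.

No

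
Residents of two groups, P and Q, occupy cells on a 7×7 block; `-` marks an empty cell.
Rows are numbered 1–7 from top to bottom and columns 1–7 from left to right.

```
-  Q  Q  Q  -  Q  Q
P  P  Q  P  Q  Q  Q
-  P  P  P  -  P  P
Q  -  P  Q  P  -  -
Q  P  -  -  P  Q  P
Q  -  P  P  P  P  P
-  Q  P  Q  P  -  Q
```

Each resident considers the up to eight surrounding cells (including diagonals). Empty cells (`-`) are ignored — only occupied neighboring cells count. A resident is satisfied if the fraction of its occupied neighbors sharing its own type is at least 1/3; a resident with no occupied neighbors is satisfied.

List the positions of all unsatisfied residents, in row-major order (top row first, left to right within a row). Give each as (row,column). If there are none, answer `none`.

(1,2)Q 2/4 ✓
(1,3)Q 3/5 ✓
(1,4)Q 3/4 ✓
(1,6)Q 4/4 ✓
(1,7)Q 3/3 ✓
(2,1)P 2/3 ✓
(2,2)P 3/6 ✓
(2,3)Q 3/8 ✓
(2,4)P 2/6 ✓
(2,5)Q 3/6 ✓
(2,6)Q 4/6 ✓
(2,7)Q 3/5 ✓
(3,2)P 4/6 ✓
(3,3)P 5/7 ✓
(3,4)P 4/7 ✓
(3,6)P 2/5 ✓
(3,7)P 1/3 ✓
(4,1)Q 1/3 ✓
(4,3)P 4/5 ✓
(4,4)Q 0/5 ✗
(4,5)P 3/5 ✓
(5,1)Q 2/3 ✓
(5,2)P 2/5 ✓
(5,5)P 4/6 ✓
(5,6)Q 0/6 ✗
(5,7)P 2/3 ✓
(6,1)Q 2/3 ✓
(6,3)P 3/5 ✓
(6,4)P 5/6 ✓
(6,5)P 4/6 ✓
(6,6)P 5/7 ✓
(6,7)P 2/4 ✓
(7,2)Q 1/3 ✓
(7,3)P 2/4 ✓
(7,4)Q 0/5 ✗
(7,5)P 3/4 ✓
(7,7)Q 0/2 ✗

(4,4), (5,6), (7,4), (7,7)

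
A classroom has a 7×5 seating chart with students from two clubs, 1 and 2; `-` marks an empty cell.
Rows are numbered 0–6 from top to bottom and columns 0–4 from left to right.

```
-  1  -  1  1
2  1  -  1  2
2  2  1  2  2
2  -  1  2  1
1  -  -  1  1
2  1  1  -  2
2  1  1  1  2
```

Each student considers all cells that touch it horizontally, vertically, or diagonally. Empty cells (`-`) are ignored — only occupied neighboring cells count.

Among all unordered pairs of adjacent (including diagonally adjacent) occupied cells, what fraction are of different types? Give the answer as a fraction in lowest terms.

Scan each occupied cell's neighbors to the right and below (and the two forward diagonals) so each pair is counted once.
From row 0: 3 unlike of 7 pairs (running 3/7).
From row 1: 6 unlike of 12 pairs (running 9/19).
From row 2: 7 unlike of 14 pairs (running 16/33).
From row 3: 5 unlike of 8 pairs (running 21/41).
From row 4: 3 unlike of 6 pairs (running 24/47).
From row 5: 4 unlike of 12 pairs (running 28/59).
From row 6: 2 unlike of 4 pairs (running 30/63).
Total adjacent occupied pairs: 63; unlike-type pairs: 30.
30/63 reduces to 10/21.

10/21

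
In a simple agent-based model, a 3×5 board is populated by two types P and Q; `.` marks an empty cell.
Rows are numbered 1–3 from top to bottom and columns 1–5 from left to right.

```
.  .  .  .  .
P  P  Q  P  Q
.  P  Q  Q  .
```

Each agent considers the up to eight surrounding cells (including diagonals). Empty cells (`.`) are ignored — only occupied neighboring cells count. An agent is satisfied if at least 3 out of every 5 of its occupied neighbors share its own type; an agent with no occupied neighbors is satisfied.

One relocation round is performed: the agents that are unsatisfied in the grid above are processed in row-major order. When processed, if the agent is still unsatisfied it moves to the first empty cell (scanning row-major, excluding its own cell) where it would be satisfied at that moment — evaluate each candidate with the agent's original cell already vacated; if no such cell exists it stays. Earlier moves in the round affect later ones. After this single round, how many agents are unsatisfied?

0

Initially unsatisfied (in order): (2,2), (2,3), (2,4), (2,5), (3,2), (3,3).
  (2,2) → (1,1).
  (2,3) → (3,5).
  (2,4) → (1,2).
  (2,5): now satisfied by earlier moves; stays.
  (3,2) → (1,3).
  (3,3): now satisfied by earlier moves; stays.
Resulting grid:
P P P . .
P . . . Q
. . Q Q Q
All satisfied now.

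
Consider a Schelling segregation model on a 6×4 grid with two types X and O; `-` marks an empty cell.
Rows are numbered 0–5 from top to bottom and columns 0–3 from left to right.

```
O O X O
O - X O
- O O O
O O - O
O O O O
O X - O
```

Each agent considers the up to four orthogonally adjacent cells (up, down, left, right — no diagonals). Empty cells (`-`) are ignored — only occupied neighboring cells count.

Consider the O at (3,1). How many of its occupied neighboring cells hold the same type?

3

Occupied neighbors of (3,1): (2,1)=O, (4,1)=O, (3,0)=O.
Same type (O): 3 of 3.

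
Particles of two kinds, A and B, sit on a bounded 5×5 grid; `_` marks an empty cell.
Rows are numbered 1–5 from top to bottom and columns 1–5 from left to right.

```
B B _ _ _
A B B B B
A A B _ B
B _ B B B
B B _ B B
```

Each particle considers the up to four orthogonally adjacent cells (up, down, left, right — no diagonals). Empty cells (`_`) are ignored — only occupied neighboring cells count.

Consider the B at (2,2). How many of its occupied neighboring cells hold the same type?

Occupied neighbors of (2,2): (1,2)=B, (3,2)=A, (2,1)=A, (2,3)=B.
Same type (B): 2 of 4.

2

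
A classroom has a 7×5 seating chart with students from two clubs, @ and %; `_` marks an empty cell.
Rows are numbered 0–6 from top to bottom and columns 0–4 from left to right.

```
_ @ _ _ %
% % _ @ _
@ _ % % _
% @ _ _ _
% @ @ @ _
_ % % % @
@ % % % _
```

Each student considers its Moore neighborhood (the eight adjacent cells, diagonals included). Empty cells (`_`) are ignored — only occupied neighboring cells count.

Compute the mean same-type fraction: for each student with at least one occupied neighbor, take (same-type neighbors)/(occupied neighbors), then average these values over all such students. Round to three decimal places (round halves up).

0.418

(0,1)@ 0/2
(0,4)% 0/1
(1,0)% 1/3
(1,1)% 2/4
(1,3)@ 0/3
(2,0)@ 1/4
(2,2)% 2/4
(2,3)% 1/2
(3,0)% 1/4
(3,1)@ 3/6
(4,0)% 2/4
(4,1)@ 2/6
(4,2)@ 3/6
(4,3)@ 2/4
(5,1)% 4/7
(5,2)% 5/8
(5,3)% 3/6
(5,4)@ 1/3
(6,0)@ 0/2
(6,1)% 3/4
(6,2)% 5/5
(6,3)% 3/4
Sum over 22 students: 0/2 + 0/1 + 1/3 + 2/4 + 0/3 + 1/4 + 2/4 + 1/2 + 1/4 + 3/6 + 2/4 + 2/6 + 3/6 + 2/4 + 4/7 + 5/8 + 3/6 + 1/3 + 0/2 + 3/4 + 5/5 + 3/4 = 515/56; mean = 515/56 ÷ 22 = 515/1232 = 0.418019… → 0.418.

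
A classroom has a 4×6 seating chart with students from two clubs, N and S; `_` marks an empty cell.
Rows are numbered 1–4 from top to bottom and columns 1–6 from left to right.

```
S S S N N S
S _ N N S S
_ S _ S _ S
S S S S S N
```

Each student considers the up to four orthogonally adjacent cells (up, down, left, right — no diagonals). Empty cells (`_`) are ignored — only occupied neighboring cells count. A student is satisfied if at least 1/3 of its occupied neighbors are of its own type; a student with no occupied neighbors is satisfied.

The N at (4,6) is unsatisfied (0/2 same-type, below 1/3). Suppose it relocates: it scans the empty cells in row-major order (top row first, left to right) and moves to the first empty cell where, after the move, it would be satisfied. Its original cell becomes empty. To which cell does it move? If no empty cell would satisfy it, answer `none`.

none

Vacating (4,6). Empty cells in order:
  (2,2): 1/4 same-type → still unsatisfied.
  (3,1): 0/3 same-type → still unsatisfied.
  (3,3): 1/4 same-type → still unsatisfied.
  (3,5): 0/4 same-type → still unsatisfied.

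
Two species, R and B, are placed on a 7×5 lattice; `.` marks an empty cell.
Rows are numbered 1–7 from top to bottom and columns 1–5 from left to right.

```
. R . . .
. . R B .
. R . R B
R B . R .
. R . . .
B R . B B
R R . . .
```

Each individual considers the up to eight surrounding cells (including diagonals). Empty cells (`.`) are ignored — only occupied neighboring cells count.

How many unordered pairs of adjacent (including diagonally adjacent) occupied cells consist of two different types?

11

Scan each occupied cell's neighbors to the right and below (and the two forward diagonals) so each pair is counted once.
From row 1: 0 unlike of 1 pairs (running 0/1).
From row 2: 2 unlike of 5 pairs (running 2/6).
From row 3: 3 unlike of 5 pairs (running 5/11).
From row 4: 2 unlike of 3 pairs (running 7/14).
From row 5: 1 unlike of 2 pairs (running 8/16).
From row 6: 3 unlike of 6 pairs (running 11/22).
From row 7: 0 unlike of 1 pairs (running 11/23).
Total adjacent occupied pairs: 23; unlike-type pairs: 11.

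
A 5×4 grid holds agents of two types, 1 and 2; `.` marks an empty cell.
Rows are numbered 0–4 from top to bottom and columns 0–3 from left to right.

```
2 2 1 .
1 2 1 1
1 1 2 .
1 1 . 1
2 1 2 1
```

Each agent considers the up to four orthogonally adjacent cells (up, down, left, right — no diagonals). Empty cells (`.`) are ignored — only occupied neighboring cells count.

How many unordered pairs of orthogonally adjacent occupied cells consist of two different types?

11

Scan each occupied cell's neighbors to the right and below so each pair is counted once.
From row 0: 2 unlike of 5 pairs (running 2/5).
From row 1: 4 unlike of 6 pairs (running 6/11).
From row 2: 1 unlike of 4 pairs (running 7/15).
From row 3: 1 unlike of 4 pairs (running 8/19).
From row 4: 3 unlike of 3 pairs (running 11/22).
Total adjacent occupied pairs: 22; unlike-type pairs: 11.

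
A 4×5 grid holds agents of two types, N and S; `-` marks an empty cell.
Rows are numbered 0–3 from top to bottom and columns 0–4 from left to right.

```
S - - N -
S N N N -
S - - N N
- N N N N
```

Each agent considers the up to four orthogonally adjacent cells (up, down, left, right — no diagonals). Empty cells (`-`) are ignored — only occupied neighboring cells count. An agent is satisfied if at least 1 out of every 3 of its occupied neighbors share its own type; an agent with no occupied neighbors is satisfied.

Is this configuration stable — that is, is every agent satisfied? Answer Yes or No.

Row 0: (0,0)S 1/1 ✓ · (0,3)N 1/1 ✓
Row 1: (1,0)S 2/3 ✓ · (1,1)N 1/2 ✓ · (1,2)N 2/2 ✓ · (1,3)N 3/3 ✓
Row 2: (2,0)S 1/1 ✓ · (2,3)N 3/3 ✓ · (2,4)N 2/2 ✓
Row 3: (3,1)N 1/1 ✓ · (3,2)N 2/2 ✓ · (3,3)N 3/3 ✓ · (3,4)N 2/2 ✓
All meet the threshold, so the configuration is stable.

Yes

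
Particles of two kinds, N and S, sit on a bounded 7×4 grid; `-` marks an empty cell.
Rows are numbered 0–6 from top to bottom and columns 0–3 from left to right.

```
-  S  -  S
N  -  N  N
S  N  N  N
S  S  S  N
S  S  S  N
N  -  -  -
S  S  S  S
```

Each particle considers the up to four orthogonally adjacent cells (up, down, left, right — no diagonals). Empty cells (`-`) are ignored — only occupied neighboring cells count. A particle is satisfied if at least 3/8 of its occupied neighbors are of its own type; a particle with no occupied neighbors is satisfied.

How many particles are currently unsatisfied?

Row 0: (0,1)S 0/0 ok · (0,3)S 0/1 unhappy
Row 1: (1,0)N 0/1 unhappy · (1,2)N 2/2 ok · (1,3)N 2/3 ok
Row 2: (2,0)S 1/3 unhappy · (2,1)N 1/3 unhappy · (2,2)N 3/4 ok · (2,3)N 3/3 ok
Row 3: (3,0)S 3/3 ok · (3,1)S 3/4 ok · (3,2)S 2/4 ok · (3,3)N 2/3 ok
Row 4: (4,0)S 2/3 ok · (4,1)S 3/3 ok · (4,2)S 2/3 ok · (4,3)N 1/2 ok
Row 5: (5,0)N 0/2 unhappy
Row 6: (6,0)S 1/2 ok · (6,1)S 2/2 ok · (6,2)S 2/2 ok · (6,3)S 1/1 ok
Unsatisfied: (0,3), (1,0), (2,0), (2,1), (5,0) — 5 in total.

5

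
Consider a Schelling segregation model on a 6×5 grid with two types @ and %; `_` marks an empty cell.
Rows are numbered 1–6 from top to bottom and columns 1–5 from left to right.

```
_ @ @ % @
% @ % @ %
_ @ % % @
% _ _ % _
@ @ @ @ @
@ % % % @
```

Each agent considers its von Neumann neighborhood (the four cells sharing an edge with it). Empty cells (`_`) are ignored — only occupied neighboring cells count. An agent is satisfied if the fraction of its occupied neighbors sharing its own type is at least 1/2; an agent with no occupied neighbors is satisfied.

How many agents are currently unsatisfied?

Row 1: (1,2)@ 2/2 ✓ · (1,3)@ 1/3 ✗ · (1,4)% 0/3 ✗ · (1,5)@ 0/2 ✗
Row 2: (2,1)% 0/1 ✗ · (2,2)@ 2/4 ✓ · (2,3)% 1/4 ✗ · (2,4)@ 0/4 ✗ · (2,5)% 0/3 ✗
Row 3: (3,2)@ 1/2 ✓ · (3,3)% 2/3 ✓ · (3,4)% 2/4 ✓ · (3,5)@ 0/2 ✗
Row 4: (4,1)% 0/1 ✗ · (4,4)% 1/2 ✓
Row 5: (5,1)@ 2/3 ✓ · (5,2)@ 2/3 ✓ · (5,3)@ 2/3 ✓ · (5,4)@ 2/4 ✓ · (5,5)@ 2/2 ✓
Row 6: (6,1)@ 1/2 ✓ · (6,2)% 1/3 ✗ · (6,3)% 2/3 ✓ · (6,4)% 1/3 ✗ · (6,5)@ 1/2 ✓
Unsatisfied: (1,3), (1,4), (1,5), (2,1), (2,3), (2,4), (2,5), (3,5), (4,1), (6,2), (6,4) — 11 in total.

11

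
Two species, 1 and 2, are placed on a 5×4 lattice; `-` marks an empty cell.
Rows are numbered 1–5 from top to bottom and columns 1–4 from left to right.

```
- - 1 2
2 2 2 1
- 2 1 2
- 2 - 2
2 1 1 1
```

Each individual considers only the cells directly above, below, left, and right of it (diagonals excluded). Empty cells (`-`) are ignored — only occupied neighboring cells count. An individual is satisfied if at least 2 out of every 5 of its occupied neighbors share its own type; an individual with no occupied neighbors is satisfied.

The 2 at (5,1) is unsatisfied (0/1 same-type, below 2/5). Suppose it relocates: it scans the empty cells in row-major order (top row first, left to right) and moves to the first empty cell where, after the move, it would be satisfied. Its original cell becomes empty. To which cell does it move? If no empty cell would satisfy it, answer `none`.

(1,1)

Vacating (5,1). Empty cells in order:
  (1,1): 1/1 same-type → satisfied — stop here.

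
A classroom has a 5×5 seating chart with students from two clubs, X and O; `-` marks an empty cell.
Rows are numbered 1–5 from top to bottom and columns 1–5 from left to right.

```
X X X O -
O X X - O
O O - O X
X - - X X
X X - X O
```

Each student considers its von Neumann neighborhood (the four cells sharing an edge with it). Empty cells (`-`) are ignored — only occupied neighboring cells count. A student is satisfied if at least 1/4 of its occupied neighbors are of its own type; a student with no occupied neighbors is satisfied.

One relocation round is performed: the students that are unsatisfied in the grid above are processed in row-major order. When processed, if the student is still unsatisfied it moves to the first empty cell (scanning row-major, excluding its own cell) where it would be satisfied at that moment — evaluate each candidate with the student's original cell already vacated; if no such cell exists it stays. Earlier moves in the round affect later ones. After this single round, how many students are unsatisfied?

Initially unsatisfied (in order): (1,4), (2,5), (3,4), (5,5).
  (1,4) → (1,5).
  (2,5): now satisfied by earlier moves; stays.
  (3,4) → (1,4).
  (5,5) → (2,4).
Resulting grid:
X X X O O
O X X O O
O O - - X
X - - X X
X X - X -
All satisfied now.

0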